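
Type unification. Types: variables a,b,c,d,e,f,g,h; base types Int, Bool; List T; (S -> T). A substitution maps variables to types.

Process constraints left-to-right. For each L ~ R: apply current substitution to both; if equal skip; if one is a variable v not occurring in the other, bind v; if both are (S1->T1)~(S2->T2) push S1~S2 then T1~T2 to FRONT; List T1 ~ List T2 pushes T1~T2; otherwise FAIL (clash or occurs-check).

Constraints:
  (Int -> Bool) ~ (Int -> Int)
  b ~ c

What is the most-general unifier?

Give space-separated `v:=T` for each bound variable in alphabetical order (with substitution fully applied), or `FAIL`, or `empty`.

step 1: unify (Int -> Bool) ~ (Int -> Int)  [subst: {-} | 1 pending]
  -> decompose arrow: push Int~Int, Bool~Int
step 2: unify Int ~ Int  [subst: {-} | 2 pending]
  -> identical, skip
step 3: unify Bool ~ Int  [subst: {-} | 1 pending]
  clash: Bool vs Int

Answer: FAIL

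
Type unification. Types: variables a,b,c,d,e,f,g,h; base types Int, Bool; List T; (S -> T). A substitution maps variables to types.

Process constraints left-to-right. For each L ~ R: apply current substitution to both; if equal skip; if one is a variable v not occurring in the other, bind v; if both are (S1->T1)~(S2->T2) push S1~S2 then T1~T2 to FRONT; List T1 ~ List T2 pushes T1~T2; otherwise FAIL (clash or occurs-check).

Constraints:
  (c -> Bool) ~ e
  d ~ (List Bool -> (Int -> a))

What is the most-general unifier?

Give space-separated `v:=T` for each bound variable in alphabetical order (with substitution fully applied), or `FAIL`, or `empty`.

Answer: d:=(List Bool -> (Int -> a)) e:=(c -> Bool)

Derivation:
step 1: unify (c -> Bool) ~ e  [subst: {-} | 1 pending]
  bind e := (c -> Bool)
step 2: unify d ~ (List Bool -> (Int -> a))  [subst: {e:=(c -> Bool)} | 0 pending]
  bind d := (List Bool -> (Int -> a))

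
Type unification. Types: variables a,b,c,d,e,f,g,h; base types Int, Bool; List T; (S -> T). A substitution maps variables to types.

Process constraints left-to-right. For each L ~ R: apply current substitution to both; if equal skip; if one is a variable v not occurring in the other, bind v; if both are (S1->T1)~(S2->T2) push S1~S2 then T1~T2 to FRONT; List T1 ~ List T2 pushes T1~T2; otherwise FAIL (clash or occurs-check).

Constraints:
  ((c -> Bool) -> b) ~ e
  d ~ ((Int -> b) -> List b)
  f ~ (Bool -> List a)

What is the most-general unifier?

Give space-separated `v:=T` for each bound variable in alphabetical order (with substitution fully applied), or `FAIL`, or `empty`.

step 1: unify ((c -> Bool) -> b) ~ e  [subst: {-} | 2 pending]
  bind e := ((c -> Bool) -> b)
step 2: unify d ~ ((Int -> b) -> List b)  [subst: {e:=((c -> Bool) -> b)} | 1 pending]
  bind d := ((Int -> b) -> List b)
step 3: unify f ~ (Bool -> List a)  [subst: {e:=((c -> Bool) -> b), d:=((Int -> b) -> List b)} | 0 pending]
  bind f := (Bool -> List a)

Answer: d:=((Int -> b) -> List b) e:=((c -> Bool) -> b) f:=(Bool -> List a)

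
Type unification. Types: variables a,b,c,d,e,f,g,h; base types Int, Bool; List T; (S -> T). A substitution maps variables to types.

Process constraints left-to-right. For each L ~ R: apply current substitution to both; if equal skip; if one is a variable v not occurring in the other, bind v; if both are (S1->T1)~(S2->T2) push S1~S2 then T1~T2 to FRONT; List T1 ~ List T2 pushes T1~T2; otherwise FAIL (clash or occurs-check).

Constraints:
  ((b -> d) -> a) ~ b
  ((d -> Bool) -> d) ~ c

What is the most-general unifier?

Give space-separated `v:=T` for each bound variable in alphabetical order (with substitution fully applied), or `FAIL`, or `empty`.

step 1: unify ((b -> d) -> a) ~ b  [subst: {-} | 1 pending]
  occurs-check fail

Answer: FAIL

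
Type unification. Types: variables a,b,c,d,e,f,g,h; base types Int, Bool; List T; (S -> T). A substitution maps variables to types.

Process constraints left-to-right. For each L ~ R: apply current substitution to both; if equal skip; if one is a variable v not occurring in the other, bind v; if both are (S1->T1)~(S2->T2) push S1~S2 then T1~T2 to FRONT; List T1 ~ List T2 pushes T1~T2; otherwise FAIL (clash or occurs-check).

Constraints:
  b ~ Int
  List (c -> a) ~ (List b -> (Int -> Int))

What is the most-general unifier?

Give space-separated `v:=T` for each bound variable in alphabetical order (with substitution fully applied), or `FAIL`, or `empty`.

step 1: unify b ~ Int  [subst: {-} | 1 pending]
  bind b := Int
step 2: unify List (c -> a) ~ (List Int -> (Int -> Int))  [subst: {b:=Int} | 0 pending]
  clash: List (c -> a) vs (List Int -> (Int -> Int))

Answer: FAIL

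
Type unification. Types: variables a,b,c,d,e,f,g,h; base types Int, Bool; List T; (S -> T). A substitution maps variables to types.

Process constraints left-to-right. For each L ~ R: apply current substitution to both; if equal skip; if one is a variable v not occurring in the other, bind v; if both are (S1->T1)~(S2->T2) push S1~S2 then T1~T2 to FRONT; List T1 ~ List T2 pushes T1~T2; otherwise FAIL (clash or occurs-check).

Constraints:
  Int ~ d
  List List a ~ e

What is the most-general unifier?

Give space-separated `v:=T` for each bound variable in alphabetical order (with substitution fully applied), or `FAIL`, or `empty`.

Answer: d:=Int e:=List List a

Derivation:
step 1: unify Int ~ d  [subst: {-} | 1 pending]
  bind d := Int
step 2: unify List List a ~ e  [subst: {d:=Int} | 0 pending]
  bind e := List List a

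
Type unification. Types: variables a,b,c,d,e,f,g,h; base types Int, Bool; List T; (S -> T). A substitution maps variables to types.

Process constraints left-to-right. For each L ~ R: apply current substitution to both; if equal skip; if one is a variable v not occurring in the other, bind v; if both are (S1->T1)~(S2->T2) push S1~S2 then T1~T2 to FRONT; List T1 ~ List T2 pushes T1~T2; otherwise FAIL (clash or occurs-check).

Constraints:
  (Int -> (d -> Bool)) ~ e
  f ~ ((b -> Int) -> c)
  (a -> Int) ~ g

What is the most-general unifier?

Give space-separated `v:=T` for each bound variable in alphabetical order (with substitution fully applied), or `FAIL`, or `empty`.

step 1: unify (Int -> (d -> Bool)) ~ e  [subst: {-} | 2 pending]
  bind e := (Int -> (d -> Bool))
step 2: unify f ~ ((b -> Int) -> c)  [subst: {e:=(Int -> (d -> Bool))} | 1 pending]
  bind f := ((b -> Int) -> c)
step 3: unify (a -> Int) ~ g  [subst: {e:=(Int -> (d -> Bool)), f:=((b -> Int) -> c)} | 0 pending]
  bind g := (a -> Int)

Answer: e:=(Int -> (d -> Bool)) f:=((b -> Int) -> c) g:=(a -> Int)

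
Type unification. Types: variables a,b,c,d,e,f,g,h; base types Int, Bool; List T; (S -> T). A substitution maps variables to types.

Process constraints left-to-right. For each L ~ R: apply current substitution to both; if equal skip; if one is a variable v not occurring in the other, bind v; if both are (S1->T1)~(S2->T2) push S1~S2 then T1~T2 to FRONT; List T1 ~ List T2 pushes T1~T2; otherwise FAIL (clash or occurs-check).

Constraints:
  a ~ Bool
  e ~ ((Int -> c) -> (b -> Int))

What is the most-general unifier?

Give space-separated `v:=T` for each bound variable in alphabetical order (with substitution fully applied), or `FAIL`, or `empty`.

step 1: unify a ~ Bool  [subst: {-} | 1 pending]
  bind a := Bool
step 2: unify e ~ ((Int -> c) -> (b -> Int))  [subst: {a:=Bool} | 0 pending]
  bind e := ((Int -> c) -> (b -> Int))

Answer: a:=Bool e:=((Int -> c) -> (b -> Int))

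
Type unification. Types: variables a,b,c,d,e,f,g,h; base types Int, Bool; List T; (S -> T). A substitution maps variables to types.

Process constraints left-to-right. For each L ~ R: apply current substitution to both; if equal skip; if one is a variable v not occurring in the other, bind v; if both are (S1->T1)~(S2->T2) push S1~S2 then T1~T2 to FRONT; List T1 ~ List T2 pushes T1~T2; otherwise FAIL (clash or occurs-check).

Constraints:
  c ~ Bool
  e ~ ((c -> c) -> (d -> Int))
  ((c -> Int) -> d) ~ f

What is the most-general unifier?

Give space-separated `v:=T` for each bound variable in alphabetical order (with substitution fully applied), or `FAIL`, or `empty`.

step 1: unify c ~ Bool  [subst: {-} | 2 pending]
  bind c := Bool
step 2: unify e ~ ((Bool -> Bool) -> (d -> Int))  [subst: {c:=Bool} | 1 pending]
  bind e := ((Bool -> Bool) -> (d -> Int))
step 3: unify ((Bool -> Int) -> d) ~ f  [subst: {c:=Bool, e:=((Bool -> Bool) -> (d -> Int))} | 0 pending]
  bind f := ((Bool -> Int) -> d)

Answer: c:=Bool e:=((Bool -> Bool) -> (d -> Int)) f:=((Bool -> Int) -> d)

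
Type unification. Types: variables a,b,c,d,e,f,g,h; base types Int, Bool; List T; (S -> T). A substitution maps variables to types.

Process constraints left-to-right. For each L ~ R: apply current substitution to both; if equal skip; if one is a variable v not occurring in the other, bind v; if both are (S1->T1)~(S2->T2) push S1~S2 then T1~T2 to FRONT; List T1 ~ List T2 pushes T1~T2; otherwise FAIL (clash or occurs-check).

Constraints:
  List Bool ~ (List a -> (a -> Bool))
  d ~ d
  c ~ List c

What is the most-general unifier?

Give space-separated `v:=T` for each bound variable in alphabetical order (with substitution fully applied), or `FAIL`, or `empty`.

Answer: FAIL

Derivation:
step 1: unify List Bool ~ (List a -> (a -> Bool))  [subst: {-} | 2 pending]
  clash: List Bool vs (List a -> (a -> Bool))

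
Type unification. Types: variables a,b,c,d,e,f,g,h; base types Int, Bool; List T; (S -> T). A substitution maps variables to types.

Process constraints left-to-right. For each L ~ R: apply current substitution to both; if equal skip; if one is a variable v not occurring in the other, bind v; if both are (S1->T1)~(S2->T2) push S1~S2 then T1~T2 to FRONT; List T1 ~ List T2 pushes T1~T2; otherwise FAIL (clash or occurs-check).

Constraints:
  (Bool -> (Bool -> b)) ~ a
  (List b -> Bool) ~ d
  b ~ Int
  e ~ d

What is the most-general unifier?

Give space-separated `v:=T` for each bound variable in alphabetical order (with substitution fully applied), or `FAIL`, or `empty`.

step 1: unify (Bool -> (Bool -> b)) ~ a  [subst: {-} | 3 pending]
  bind a := (Bool -> (Bool -> b))
step 2: unify (List b -> Bool) ~ d  [subst: {a:=(Bool -> (Bool -> b))} | 2 pending]
  bind d := (List b -> Bool)
step 3: unify b ~ Int  [subst: {a:=(Bool -> (Bool -> b)), d:=(List b -> Bool)} | 1 pending]
  bind b := Int
step 4: unify e ~ (List Int -> Bool)  [subst: {a:=(Bool -> (Bool -> b)), d:=(List b -> Bool), b:=Int} | 0 pending]
  bind e := (List Int -> Bool)

Answer: a:=(Bool -> (Bool -> Int)) b:=Int d:=(List Int -> Bool) e:=(List Int -> Bool)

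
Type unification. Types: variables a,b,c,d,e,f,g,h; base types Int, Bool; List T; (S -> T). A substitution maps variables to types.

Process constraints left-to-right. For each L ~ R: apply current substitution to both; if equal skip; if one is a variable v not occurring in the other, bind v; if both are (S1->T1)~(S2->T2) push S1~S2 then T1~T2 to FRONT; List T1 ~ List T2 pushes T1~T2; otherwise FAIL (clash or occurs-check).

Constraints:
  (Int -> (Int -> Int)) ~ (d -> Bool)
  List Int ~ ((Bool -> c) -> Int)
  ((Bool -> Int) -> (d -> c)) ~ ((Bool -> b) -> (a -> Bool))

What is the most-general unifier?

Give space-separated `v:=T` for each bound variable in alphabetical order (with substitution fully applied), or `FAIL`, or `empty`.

step 1: unify (Int -> (Int -> Int)) ~ (d -> Bool)  [subst: {-} | 2 pending]
  -> decompose arrow: push Int~d, (Int -> Int)~Bool
step 2: unify Int ~ d  [subst: {-} | 3 pending]
  bind d := Int
step 3: unify (Int -> Int) ~ Bool  [subst: {d:=Int} | 2 pending]
  clash: (Int -> Int) vs Bool

Answer: FAIL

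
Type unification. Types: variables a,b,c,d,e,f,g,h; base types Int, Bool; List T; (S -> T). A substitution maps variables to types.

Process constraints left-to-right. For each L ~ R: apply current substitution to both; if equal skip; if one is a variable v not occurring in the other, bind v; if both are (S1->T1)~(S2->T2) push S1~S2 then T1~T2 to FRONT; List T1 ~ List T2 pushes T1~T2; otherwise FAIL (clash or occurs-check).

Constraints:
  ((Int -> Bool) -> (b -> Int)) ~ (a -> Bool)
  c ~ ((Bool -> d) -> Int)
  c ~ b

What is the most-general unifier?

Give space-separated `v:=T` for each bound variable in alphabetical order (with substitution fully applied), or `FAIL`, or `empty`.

step 1: unify ((Int -> Bool) -> (b -> Int)) ~ (a -> Bool)  [subst: {-} | 2 pending]
  -> decompose arrow: push (Int -> Bool)~a, (b -> Int)~Bool
step 2: unify (Int -> Bool) ~ a  [subst: {-} | 3 pending]
  bind a := (Int -> Bool)
step 3: unify (b -> Int) ~ Bool  [subst: {a:=(Int -> Bool)} | 2 pending]
  clash: (b -> Int) vs Bool

Answer: FAIL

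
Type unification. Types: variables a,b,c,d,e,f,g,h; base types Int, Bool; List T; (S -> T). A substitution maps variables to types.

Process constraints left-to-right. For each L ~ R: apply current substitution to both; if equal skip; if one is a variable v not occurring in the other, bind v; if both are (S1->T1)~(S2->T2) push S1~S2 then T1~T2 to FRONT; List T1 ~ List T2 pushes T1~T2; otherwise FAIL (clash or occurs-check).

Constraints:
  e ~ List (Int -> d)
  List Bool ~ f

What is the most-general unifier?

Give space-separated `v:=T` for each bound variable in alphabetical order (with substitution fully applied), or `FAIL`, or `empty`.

step 1: unify e ~ List (Int -> d)  [subst: {-} | 1 pending]
  bind e := List (Int -> d)
step 2: unify List Bool ~ f  [subst: {e:=List (Int -> d)} | 0 pending]
  bind f := List Bool

Answer: e:=List (Int -> d) f:=List Bool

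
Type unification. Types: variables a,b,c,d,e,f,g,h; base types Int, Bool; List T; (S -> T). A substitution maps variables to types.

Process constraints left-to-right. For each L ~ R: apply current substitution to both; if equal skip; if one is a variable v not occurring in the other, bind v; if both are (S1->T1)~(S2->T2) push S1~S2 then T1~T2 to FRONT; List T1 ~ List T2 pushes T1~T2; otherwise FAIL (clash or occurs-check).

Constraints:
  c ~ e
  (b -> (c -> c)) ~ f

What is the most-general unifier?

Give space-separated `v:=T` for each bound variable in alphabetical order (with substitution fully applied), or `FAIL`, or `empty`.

Answer: c:=e f:=(b -> (e -> e))

Derivation:
step 1: unify c ~ e  [subst: {-} | 1 pending]
  bind c := e
step 2: unify (b -> (e -> e)) ~ f  [subst: {c:=e} | 0 pending]
  bind f := (b -> (e -> e))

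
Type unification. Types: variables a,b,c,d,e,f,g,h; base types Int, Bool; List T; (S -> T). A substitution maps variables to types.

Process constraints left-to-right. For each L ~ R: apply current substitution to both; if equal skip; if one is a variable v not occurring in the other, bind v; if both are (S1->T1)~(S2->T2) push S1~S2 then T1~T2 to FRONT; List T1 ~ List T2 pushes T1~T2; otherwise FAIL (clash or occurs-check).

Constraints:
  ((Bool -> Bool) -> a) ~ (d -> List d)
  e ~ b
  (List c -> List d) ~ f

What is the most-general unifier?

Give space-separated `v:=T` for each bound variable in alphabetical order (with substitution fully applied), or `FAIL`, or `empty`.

step 1: unify ((Bool -> Bool) -> a) ~ (d -> List d)  [subst: {-} | 2 pending]
  -> decompose arrow: push (Bool -> Bool)~d, a~List d
step 2: unify (Bool -> Bool) ~ d  [subst: {-} | 3 pending]
  bind d := (Bool -> Bool)
step 3: unify a ~ List (Bool -> Bool)  [subst: {d:=(Bool -> Bool)} | 2 pending]
  bind a := List (Bool -> Bool)
step 4: unify e ~ b  [subst: {d:=(Bool -> Bool), a:=List (Bool -> Bool)} | 1 pending]
  bind e := b
step 5: unify (List c -> List (Bool -> Bool)) ~ f  [subst: {d:=(Bool -> Bool), a:=List (Bool -> Bool), e:=b} | 0 pending]
  bind f := (List c -> List (Bool -> Bool))

Answer: a:=List (Bool -> Bool) d:=(Bool -> Bool) e:=b f:=(List c -> List (Bool -> Bool))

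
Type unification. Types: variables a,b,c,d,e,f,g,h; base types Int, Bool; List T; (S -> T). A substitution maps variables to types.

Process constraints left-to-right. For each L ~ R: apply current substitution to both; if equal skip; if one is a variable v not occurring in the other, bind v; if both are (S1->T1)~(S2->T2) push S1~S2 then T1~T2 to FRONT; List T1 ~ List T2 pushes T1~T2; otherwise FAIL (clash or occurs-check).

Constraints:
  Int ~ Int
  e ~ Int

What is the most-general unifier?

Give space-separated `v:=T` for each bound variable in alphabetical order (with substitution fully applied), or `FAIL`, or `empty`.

Answer: e:=Int

Derivation:
step 1: unify Int ~ Int  [subst: {-} | 1 pending]
  -> identical, skip
step 2: unify e ~ Int  [subst: {-} | 0 pending]
  bind e := Int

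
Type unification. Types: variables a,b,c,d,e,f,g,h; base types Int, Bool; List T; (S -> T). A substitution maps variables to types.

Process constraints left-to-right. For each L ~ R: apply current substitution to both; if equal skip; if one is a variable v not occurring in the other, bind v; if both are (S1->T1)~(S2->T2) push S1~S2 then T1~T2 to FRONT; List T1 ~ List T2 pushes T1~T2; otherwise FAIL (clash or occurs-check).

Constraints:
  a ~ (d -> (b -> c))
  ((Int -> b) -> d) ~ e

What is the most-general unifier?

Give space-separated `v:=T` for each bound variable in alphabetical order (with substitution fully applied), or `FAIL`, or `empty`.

Answer: a:=(d -> (b -> c)) e:=((Int -> b) -> d)

Derivation:
step 1: unify a ~ (d -> (b -> c))  [subst: {-} | 1 pending]
  bind a := (d -> (b -> c))
step 2: unify ((Int -> b) -> d) ~ e  [subst: {a:=(d -> (b -> c))} | 0 pending]
  bind e := ((Int -> b) -> d)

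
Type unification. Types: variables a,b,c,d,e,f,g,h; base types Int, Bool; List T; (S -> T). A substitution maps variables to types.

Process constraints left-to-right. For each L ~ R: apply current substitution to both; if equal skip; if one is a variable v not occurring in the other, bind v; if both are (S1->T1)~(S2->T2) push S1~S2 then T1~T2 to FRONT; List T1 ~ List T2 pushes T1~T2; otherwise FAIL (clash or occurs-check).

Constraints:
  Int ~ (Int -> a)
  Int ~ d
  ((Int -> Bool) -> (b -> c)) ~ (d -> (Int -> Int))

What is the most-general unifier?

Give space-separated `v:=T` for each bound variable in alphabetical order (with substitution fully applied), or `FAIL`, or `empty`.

step 1: unify Int ~ (Int -> a)  [subst: {-} | 2 pending]
  clash: Int vs (Int -> a)

Answer: FAIL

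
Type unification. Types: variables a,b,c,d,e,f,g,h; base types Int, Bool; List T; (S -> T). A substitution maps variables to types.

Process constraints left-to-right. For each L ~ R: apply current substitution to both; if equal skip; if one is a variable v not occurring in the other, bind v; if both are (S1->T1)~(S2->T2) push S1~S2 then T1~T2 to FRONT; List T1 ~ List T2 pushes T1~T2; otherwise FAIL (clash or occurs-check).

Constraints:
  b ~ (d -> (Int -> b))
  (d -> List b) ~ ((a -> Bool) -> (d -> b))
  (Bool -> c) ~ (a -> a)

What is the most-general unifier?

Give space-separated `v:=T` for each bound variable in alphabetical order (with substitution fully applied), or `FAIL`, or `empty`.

step 1: unify b ~ (d -> (Int -> b))  [subst: {-} | 2 pending]
  occurs-check fail: b in (d -> (Int -> b))

Answer: FAIL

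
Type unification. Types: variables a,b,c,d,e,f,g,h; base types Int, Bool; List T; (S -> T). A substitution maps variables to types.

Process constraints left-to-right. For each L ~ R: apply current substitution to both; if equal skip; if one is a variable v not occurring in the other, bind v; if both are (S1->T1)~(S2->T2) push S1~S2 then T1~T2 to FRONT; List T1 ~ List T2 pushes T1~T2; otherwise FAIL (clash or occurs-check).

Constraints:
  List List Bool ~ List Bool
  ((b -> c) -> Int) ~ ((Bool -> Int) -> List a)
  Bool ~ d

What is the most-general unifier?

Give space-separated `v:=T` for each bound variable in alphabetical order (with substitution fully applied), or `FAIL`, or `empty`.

step 1: unify List List Bool ~ List Bool  [subst: {-} | 2 pending]
  -> decompose List: push List Bool~Bool
step 2: unify List Bool ~ Bool  [subst: {-} | 2 pending]
  clash: List Bool vs Bool

Answer: FAIL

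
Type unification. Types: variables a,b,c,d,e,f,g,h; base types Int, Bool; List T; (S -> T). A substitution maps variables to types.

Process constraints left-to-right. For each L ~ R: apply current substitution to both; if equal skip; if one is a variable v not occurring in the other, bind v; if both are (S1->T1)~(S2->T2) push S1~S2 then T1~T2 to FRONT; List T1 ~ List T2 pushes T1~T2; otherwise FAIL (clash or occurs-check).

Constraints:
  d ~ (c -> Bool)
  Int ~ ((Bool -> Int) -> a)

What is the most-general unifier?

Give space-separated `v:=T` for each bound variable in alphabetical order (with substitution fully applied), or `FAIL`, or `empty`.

Answer: FAIL

Derivation:
step 1: unify d ~ (c -> Bool)  [subst: {-} | 1 pending]
  bind d := (c -> Bool)
step 2: unify Int ~ ((Bool -> Int) -> a)  [subst: {d:=(c -> Bool)} | 0 pending]
  clash: Int vs ((Bool -> Int) -> a)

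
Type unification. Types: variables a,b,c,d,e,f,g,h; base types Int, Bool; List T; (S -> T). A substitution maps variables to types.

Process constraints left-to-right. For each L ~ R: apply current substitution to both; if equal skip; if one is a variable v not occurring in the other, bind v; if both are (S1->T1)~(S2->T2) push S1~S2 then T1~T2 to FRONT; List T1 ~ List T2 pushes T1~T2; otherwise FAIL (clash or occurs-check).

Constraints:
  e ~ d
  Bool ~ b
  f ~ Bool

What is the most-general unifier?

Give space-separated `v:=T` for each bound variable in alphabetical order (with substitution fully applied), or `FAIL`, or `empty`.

Answer: b:=Bool e:=d f:=Bool

Derivation:
step 1: unify e ~ d  [subst: {-} | 2 pending]
  bind e := d
step 2: unify Bool ~ b  [subst: {e:=d} | 1 pending]
  bind b := Bool
step 3: unify f ~ Bool  [subst: {e:=d, b:=Bool} | 0 pending]
  bind f := Bool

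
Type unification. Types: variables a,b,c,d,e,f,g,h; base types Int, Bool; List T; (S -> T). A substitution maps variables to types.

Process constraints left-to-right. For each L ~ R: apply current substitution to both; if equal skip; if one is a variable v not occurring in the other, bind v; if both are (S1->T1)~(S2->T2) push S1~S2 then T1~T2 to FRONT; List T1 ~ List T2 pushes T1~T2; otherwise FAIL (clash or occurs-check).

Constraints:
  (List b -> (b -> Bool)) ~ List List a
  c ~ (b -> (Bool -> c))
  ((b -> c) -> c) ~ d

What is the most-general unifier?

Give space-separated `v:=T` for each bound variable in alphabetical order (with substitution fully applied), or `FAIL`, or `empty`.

Answer: FAIL

Derivation:
step 1: unify (List b -> (b -> Bool)) ~ List List a  [subst: {-} | 2 pending]
  clash: (List b -> (b -> Bool)) vs List List a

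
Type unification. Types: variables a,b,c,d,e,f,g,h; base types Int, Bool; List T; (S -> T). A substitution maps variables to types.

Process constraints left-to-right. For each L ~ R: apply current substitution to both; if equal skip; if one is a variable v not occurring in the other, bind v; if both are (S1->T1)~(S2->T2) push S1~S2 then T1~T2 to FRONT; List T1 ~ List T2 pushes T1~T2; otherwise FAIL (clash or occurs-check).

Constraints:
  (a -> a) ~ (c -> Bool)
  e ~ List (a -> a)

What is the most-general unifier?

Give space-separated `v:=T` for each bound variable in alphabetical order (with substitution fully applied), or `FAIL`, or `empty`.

step 1: unify (a -> a) ~ (c -> Bool)  [subst: {-} | 1 pending]
  -> decompose arrow: push a~c, a~Bool
step 2: unify a ~ c  [subst: {-} | 2 pending]
  bind a := c
step 3: unify c ~ Bool  [subst: {a:=c} | 1 pending]
  bind c := Bool
step 4: unify e ~ List (Bool -> Bool)  [subst: {a:=c, c:=Bool} | 0 pending]
  bind e := List (Bool -> Bool)

Answer: a:=Bool c:=Bool e:=List (Bool -> Bool)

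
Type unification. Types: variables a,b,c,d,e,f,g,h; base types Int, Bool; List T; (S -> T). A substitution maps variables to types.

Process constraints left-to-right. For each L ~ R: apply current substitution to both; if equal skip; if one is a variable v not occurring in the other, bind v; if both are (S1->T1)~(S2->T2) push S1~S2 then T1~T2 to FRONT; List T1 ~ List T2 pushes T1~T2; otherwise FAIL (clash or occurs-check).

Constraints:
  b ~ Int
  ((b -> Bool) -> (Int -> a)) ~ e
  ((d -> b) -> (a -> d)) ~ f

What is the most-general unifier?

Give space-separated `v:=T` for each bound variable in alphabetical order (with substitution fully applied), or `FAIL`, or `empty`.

step 1: unify b ~ Int  [subst: {-} | 2 pending]
  bind b := Int
step 2: unify ((Int -> Bool) -> (Int -> a)) ~ e  [subst: {b:=Int} | 1 pending]
  bind e := ((Int -> Bool) -> (Int -> a))
step 3: unify ((d -> Int) -> (a -> d)) ~ f  [subst: {b:=Int, e:=((Int -> Bool) -> (Int -> a))} | 0 pending]
  bind f := ((d -> Int) -> (a -> d))

Answer: b:=Int e:=((Int -> Bool) -> (Int -> a)) f:=((d -> Int) -> (a -> d))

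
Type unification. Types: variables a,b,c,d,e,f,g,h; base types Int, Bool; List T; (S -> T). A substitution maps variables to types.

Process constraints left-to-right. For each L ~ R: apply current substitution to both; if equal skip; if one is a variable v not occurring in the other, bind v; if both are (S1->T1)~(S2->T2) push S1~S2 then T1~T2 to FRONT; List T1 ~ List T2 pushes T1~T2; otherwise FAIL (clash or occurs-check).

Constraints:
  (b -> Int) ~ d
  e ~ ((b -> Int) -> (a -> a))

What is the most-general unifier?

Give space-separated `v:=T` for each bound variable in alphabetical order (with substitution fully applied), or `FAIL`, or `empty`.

Answer: d:=(b -> Int) e:=((b -> Int) -> (a -> a))

Derivation:
step 1: unify (b -> Int) ~ d  [subst: {-} | 1 pending]
  bind d := (b -> Int)
step 2: unify e ~ ((b -> Int) -> (a -> a))  [subst: {d:=(b -> Int)} | 0 pending]
  bind e := ((b -> Int) -> (a -> a))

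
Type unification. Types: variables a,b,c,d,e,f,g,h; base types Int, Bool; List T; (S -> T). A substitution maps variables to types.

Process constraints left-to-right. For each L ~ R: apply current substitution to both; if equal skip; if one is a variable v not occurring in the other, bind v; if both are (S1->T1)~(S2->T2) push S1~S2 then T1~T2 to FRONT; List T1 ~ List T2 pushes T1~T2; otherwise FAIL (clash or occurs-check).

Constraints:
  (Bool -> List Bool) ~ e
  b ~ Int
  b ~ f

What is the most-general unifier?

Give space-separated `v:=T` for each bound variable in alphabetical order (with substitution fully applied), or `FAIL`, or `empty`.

step 1: unify (Bool -> List Bool) ~ e  [subst: {-} | 2 pending]
  bind e := (Bool -> List Bool)
step 2: unify b ~ Int  [subst: {e:=(Bool -> List Bool)} | 1 pending]
  bind b := Int
step 3: unify Int ~ f  [subst: {e:=(Bool -> List Bool), b:=Int} | 0 pending]
  bind f := Int

Answer: b:=Int e:=(Bool -> List Bool) f:=Int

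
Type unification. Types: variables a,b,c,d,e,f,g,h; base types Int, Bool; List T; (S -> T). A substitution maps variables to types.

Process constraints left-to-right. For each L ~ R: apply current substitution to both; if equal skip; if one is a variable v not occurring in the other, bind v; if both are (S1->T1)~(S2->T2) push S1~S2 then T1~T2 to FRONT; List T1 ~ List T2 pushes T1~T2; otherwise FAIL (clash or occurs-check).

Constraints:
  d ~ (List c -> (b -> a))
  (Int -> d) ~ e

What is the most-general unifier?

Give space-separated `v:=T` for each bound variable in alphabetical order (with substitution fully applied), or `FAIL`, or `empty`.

Answer: d:=(List c -> (b -> a)) e:=(Int -> (List c -> (b -> a)))

Derivation:
step 1: unify d ~ (List c -> (b -> a))  [subst: {-} | 1 pending]
  bind d := (List c -> (b -> a))
step 2: unify (Int -> (List c -> (b -> a))) ~ e  [subst: {d:=(List c -> (b -> a))} | 0 pending]
  bind e := (Int -> (List c -> (b -> a)))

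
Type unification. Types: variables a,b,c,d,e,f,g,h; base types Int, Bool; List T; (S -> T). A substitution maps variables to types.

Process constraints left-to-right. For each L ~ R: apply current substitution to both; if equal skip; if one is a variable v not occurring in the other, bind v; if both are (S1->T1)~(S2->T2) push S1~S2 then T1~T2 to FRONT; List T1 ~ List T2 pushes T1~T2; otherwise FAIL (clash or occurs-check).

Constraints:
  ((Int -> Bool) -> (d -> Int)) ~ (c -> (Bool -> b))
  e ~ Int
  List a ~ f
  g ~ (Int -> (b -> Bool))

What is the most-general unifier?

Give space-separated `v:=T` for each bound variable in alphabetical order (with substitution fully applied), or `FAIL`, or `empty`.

step 1: unify ((Int -> Bool) -> (d -> Int)) ~ (c -> (Bool -> b))  [subst: {-} | 3 pending]
  -> decompose arrow: push (Int -> Bool)~c, (d -> Int)~(Bool -> b)
step 2: unify (Int -> Bool) ~ c  [subst: {-} | 4 pending]
  bind c := (Int -> Bool)
step 3: unify (d -> Int) ~ (Bool -> b)  [subst: {c:=(Int -> Bool)} | 3 pending]
  -> decompose arrow: push d~Bool, Int~b
step 4: unify d ~ Bool  [subst: {c:=(Int -> Bool)} | 4 pending]
  bind d := Bool
step 5: unify Int ~ b  [subst: {c:=(Int -> Bool), d:=Bool} | 3 pending]
  bind b := Int
step 6: unify e ~ Int  [subst: {c:=(Int -> Bool), d:=Bool, b:=Int} | 2 pending]
  bind e := Int
step 7: unify List a ~ f  [subst: {c:=(Int -> Bool), d:=Bool, b:=Int, e:=Int} | 1 pending]
  bind f := List a
step 8: unify g ~ (Int -> (Int -> Bool))  [subst: {c:=(Int -> Bool), d:=Bool, b:=Int, e:=Int, f:=List a} | 0 pending]
  bind g := (Int -> (Int -> Bool))

Answer: b:=Int c:=(Int -> Bool) d:=Bool e:=Int f:=List a g:=(Int -> (Int -> Bool))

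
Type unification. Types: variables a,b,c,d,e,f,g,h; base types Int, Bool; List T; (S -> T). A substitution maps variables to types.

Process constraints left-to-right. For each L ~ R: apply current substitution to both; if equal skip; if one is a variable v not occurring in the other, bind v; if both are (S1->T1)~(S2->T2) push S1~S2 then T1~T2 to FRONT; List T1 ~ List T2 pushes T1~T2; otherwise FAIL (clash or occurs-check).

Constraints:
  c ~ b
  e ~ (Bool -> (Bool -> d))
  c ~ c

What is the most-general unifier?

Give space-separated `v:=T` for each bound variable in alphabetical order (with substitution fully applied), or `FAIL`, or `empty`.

Answer: c:=b e:=(Bool -> (Bool -> d))

Derivation:
step 1: unify c ~ b  [subst: {-} | 2 pending]
  bind c := b
step 2: unify e ~ (Bool -> (Bool -> d))  [subst: {c:=b} | 1 pending]
  bind e := (Bool -> (Bool -> d))
step 3: unify b ~ b  [subst: {c:=b, e:=(Bool -> (Bool -> d))} | 0 pending]
  -> identical, skip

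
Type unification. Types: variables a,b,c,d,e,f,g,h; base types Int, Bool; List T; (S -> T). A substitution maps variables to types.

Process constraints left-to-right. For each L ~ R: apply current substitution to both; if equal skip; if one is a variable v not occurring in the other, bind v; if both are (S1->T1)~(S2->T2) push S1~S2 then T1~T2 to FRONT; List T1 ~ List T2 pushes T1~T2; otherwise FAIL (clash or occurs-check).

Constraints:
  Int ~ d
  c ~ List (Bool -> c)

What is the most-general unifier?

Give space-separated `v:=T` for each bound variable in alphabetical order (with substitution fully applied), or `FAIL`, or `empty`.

step 1: unify Int ~ d  [subst: {-} | 1 pending]
  bind d := Int
step 2: unify c ~ List (Bool -> c)  [subst: {d:=Int} | 0 pending]
  occurs-check fail: c in List (Bool -> c)

Answer: FAIL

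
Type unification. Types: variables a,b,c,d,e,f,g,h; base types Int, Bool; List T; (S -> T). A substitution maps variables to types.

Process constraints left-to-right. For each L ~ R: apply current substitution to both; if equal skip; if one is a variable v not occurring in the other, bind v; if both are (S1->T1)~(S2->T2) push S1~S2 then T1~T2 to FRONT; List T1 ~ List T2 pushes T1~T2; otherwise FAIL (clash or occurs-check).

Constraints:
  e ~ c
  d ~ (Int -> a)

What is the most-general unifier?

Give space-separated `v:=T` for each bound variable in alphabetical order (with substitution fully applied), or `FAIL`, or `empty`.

step 1: unify e ~ c  [subst: {-} | 1 pending]
  bind e := c
step 2: unify d ~ (Int -> a)  [subst: {e:=c} | 0 pending]
  bind d := (Int -> a)

Answer: d:=(Int -> a) e:=c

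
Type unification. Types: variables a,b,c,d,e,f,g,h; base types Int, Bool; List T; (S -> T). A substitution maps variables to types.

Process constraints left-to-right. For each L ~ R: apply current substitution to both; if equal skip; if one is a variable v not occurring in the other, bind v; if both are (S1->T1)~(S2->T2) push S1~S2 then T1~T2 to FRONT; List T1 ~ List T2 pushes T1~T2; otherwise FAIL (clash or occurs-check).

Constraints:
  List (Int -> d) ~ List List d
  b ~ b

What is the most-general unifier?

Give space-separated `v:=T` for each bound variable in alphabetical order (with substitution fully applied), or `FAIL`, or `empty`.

Answer: FAIL

Derivation:
step 1: unify List (Int -> d) ~ List List d  [subst: {-} | 1 pending]
  -> decompose List: push (Int -> d)~List d
step 2: unify (Int -> d) ~ List d  [subst: {-} | 1 pending]
  clash: (Int -> d) vs List d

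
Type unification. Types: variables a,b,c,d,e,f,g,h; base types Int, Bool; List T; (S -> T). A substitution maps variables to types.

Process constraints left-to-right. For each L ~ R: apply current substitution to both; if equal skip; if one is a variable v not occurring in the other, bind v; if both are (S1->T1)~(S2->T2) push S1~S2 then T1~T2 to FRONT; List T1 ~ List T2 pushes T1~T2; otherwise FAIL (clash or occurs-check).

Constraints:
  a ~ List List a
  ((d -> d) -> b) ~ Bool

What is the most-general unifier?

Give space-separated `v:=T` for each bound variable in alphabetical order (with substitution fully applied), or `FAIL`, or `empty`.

step 1: unify a ~ List List a  [subst: {-} | 1 pending]
  occurs-check fail: a in List List a

Answer: FAIL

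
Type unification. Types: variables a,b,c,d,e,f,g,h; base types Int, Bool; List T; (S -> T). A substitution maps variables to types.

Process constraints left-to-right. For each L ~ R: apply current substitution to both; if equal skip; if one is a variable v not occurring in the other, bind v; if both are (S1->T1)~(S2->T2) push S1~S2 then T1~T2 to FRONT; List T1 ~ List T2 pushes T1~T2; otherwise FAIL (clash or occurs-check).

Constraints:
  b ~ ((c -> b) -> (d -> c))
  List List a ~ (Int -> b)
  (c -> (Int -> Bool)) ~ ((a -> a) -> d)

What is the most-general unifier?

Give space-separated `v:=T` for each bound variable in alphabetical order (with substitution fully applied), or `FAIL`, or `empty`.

Answer: FAIL

Derivation:
step 1: unify b ~ ((c -> b) -> (d -> c))  [subst: {-} | 2 pending]
  occurs-check fail: b in ((c -> b) -> (d -> c))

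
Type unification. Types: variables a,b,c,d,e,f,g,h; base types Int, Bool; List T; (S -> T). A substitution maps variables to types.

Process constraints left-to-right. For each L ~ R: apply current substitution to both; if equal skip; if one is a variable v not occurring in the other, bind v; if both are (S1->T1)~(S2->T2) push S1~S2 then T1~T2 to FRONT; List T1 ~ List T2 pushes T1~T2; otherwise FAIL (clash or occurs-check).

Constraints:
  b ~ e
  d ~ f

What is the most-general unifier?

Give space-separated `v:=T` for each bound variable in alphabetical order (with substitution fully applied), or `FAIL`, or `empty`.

Answer: b:=e d:=f

Derivation:
step 1: unify b ~ e  [subst: {-} | 1 pending]
  bind b := e
step 2: unify d ~ f  [subst: {b:=e} | 0 pending]
  bind d := f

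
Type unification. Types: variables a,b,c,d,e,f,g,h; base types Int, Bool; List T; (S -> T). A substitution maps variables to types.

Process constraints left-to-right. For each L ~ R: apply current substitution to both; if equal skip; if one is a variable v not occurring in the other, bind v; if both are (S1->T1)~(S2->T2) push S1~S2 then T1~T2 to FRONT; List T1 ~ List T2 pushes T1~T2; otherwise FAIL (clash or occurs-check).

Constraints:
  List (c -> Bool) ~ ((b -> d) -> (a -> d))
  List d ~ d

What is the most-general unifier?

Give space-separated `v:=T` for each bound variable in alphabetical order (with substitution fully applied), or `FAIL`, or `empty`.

step 1: unify List (c -> Bool) ~ ((b -> d) -> (a -> d))  [subst: {-} | 1 pending]
  clash: List (c -> Bool) vs ((b -> d) -> (a -> d))

Answer: FAIL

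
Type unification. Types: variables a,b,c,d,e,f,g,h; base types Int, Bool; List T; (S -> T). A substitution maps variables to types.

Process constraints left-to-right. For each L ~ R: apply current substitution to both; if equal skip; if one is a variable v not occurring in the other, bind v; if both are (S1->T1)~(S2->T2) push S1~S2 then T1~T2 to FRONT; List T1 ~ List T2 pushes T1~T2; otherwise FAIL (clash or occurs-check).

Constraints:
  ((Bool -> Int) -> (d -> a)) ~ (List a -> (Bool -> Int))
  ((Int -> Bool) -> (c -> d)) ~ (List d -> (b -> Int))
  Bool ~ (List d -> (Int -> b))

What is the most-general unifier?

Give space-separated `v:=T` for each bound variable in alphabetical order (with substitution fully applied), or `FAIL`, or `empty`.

Answer: FAIL

Derivation:
step 1: unify ((Bool -> Int) -> (d -> a)) ~ (List a -> (Bool -> Int))  [subst: {-} | 2 pending]
  -> decompose arrow: push (Bool -> Int)~List a, (d -> a)~(Bool -> Int)
step 2: unify (Bool -> Int) ~ List a  [subst: {-} | 3 pending]
  clash: (Bool -> Int) vs List a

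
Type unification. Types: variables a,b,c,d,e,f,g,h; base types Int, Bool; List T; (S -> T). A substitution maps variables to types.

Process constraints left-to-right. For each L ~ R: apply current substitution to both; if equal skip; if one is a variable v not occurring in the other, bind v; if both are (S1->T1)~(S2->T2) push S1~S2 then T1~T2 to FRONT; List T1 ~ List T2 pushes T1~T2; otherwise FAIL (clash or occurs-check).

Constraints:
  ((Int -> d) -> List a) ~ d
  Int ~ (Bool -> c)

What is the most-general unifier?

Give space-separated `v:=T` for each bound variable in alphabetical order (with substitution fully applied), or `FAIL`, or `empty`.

step 1: unify ((Int -> d) -> List a) ~ d  [subst: {-} | 1 pending]
  occurs-check fail

Answer: FAIL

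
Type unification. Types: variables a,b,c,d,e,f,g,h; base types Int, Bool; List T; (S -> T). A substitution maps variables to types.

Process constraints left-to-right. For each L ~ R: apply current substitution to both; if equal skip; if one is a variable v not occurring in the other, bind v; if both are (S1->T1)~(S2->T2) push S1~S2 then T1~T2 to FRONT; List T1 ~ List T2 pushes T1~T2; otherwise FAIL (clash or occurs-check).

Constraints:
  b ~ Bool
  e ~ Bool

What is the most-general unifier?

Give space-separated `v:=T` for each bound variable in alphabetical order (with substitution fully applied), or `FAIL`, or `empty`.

step 1: unify b ~ Bool  [subst: {-} | 1 pending]
  bind b := Bool
step 2: unify e ~ Bool  [subst: {b:=Bool} | 0 pending]
  bind e := Bool

Answer: b:=Bool e:=Bool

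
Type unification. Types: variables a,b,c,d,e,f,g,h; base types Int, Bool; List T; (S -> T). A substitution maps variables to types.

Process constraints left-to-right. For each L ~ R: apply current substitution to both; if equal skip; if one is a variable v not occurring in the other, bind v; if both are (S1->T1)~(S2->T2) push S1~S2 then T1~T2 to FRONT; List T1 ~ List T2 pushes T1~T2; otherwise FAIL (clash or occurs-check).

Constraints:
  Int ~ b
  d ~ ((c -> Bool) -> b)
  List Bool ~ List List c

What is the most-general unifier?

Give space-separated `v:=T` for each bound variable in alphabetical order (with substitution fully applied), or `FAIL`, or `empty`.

Answer: FAIL

Derivation:
step 1: unify Int ~ b  [subst: {-} | 2 pending]
  bind b := Int
step 2: unify d ~ ((c -> Bool) -> Int)  [subst: {b:=Int} | 1 pending]
  bind d := ((c -> Bool) -> Int)
step 3: unify List Bool ~ List List c  [subst: {b:=Int, d:=((c -> Bool) -> Int)} | 0 pending]
  -> decompose List: push Bool~List c
step 4: unify Bool ~ List c  [subst: {b:=Int, d:=((c -> Bool) -> Int)} | 0 pending]
  clash: Bool vs List c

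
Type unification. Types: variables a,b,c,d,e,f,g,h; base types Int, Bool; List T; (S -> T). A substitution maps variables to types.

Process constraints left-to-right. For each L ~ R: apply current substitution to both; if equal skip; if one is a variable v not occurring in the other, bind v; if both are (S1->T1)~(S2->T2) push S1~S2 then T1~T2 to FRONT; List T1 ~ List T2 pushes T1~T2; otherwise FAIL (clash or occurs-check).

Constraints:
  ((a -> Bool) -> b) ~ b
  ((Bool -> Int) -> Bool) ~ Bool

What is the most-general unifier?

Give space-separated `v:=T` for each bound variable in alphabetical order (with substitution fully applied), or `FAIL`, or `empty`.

step 1: unify ((a -> Bool) -> b) ~ b  [subst: {-} | 1 pending]
  occurs-check fail

Answer: FAIL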